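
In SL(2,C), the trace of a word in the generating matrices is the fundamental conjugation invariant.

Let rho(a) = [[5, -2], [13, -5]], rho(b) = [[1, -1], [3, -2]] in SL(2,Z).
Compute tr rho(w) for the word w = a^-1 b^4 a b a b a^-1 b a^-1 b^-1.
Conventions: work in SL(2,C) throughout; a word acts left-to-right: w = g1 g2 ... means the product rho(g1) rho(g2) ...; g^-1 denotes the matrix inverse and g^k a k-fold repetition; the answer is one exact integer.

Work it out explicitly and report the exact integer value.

-780

rho(a^-1) = [[-5, 2], [-13, 5]]
... * rho(b) = [[1, -1], [3, -2]]  ->  [[1, 1], [2, 3]]
... * rho(b) = [[1, -1], [3, -2]]  ->  [[4, -3], [11, -8]]
... * rho(b) = [[1, -1], [3, -2]]  ->  [[-5, 2], [-13, 5]]
... * rho(b) = [[1, -1], [3, -2]]  ->  [[1, 1], [2, 3]]
... * rho(a) = [[5, -2], [13, -5]]  ->  [[18, -7], [49, -19]]
... * rho(b) = [[1, -1], [3, -2]]  ->  [[-3, -4], [-8, -11]]
... * rho(a) = [[5, -2], [13, -5]]  ->  [[-67, 26], [-183, 71]]
... * rho(b) = [[1, -1], [3, -2]]  ->  [[11, 15], [30, 41]]
... * rho(a^-1) = [[-5, 2], [-13, 5]]  ->  [[-250, 97], [-683, 265]]
... * rho(b) = [[1, -1], [3, -2]]  ->  [[41, 56], [112, 153]]
... * rho(a^-1) = [[-5, 2], [-13, 5]]  ->  [[-933, 362], [-2549, 989]]
... * rho(b^-1) = [[-2, 1], [-3, 1]]  ->  [[780, -571], [2131, -1560]]
tr = 780 + -1560 = -780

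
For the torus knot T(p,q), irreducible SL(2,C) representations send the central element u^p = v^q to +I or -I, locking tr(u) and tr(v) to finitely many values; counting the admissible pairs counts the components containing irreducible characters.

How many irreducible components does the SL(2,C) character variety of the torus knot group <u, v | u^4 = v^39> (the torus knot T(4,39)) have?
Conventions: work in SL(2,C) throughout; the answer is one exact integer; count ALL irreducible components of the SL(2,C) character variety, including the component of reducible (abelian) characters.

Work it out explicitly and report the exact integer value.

58

Gamma = < u, v | u^4 = v^39 > (torus knot T(4,39)); the central element u^4 = v^39 acts as +I or -I in any irreducible SL(2,C) representation.
So on each irreducible component the traces are pinned: tr(u) = 2*cos(pi*alpha/4) with 1 <= alpha <= 3, tr(v) = 2*cos(pi*beta/39) with 1 <= beta <= 38.
The two central values (-1)^alpha I and (-1)^beta I must be the same matrix, so alpha and beta share a parity.
count pairs: odd alpha (2 choices) x odd beta (19), plus even alpha (1) x even beta (19): 2*19 + 1*19 = 57.
Total: 57 irreducible-character components + 1 reducible (abelian) component = 58.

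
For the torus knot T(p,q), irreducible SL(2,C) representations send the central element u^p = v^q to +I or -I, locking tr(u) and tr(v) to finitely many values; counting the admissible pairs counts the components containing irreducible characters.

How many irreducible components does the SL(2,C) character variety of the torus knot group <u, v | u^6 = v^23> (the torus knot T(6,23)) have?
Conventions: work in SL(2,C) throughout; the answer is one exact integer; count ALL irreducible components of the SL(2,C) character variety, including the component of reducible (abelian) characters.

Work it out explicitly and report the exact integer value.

Gamma = < u, v | u^6 = v^23 > (torus knot T(6,23)); the central element u^6 = v^23 acts as +I or -I in any irreducible SL(2,C) representation.
So on each irreducible component the traces are pinned: tr(u) = 2*cos(pi*alpha/6) with 1 <= alpha <= 5, tr(v) = 2*cos(pi*beta/23) with 1 <= beta <= 22.
Consistency of u^6 = (-1)^alpha I with v^23 = (-1)^beta I forces alpha = beta (mod 2).
Enumerate parity-matched pairs: 3*11 odd-odd plus 2*11 even-even gives 55.
That is 55 components of irreducible characters, and with the reducible (abelian) component the total is 56.

56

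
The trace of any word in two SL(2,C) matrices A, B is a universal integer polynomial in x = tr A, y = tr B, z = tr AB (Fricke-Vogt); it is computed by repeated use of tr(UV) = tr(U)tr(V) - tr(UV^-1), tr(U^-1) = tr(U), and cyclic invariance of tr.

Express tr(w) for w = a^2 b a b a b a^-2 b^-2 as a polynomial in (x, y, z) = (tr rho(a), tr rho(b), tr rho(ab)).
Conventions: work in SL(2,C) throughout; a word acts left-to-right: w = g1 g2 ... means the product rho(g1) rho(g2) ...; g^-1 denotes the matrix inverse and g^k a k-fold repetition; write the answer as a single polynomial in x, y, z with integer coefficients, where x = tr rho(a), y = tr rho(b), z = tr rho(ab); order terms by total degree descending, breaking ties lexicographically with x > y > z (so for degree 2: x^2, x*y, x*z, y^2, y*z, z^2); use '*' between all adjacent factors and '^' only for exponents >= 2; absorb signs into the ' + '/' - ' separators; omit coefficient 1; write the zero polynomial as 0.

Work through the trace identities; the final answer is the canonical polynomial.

-x^3*y^2*z^3 + x^4*y*z^2 + x^2*y^3*z^2 + x^2*y*z^4 + x^3*y^2*z - x^4*y - x^2*y^3 - 5*x^2*y*z^2 + 4*x^2*y + x*z - y

trace(b a b a) = trace(b a)*trace(b a) - trace(1)   [split at repeated b] = z^2 - 2
trace(b a b) = trace(b)*trace(a b) - trace(a) = y*z - x
trace(b a b a^2) = trace(a)*trace(b a b a) - trace(b a b) = x*z^2 - y*z - x
trace(a^2 b a b a) = trace(a)*trace(b a b a^2) - trace(b a b a) = x^2*z^2 - x*y*z - x^2 - z^2 + 2
trace(b a b a b a) = trace(b a b a)*trace(b a) - trace(a b)   [split at repeated b] = z^3 - 3*z
trace(a b a) = trace(a)*trace(b a) - trace(b) = x*z - y
trace(b a b a b) = trace(b)*trace(a b a b) - trace(a b a) = y*z^2 - x*z - y
trace(a^2 b a b a b) = trace(a)*trace(b a b a b a) - trace(b a b a b) = x*z^3 - y*z^2 - 2*x*z + y
trace(b^-1 a^2 b a b a) = trace(a^2 b a b a)*trace(b) - trace(a^2 b a b a b) = x^2*y*z^2 - x*y^2*z - x*z^3 - x^2*y + 2*x*z + y
trace(a^2 b a b a b a) = trace(a)*trace(b a b a b a^2) - trace(b a b a b a) = x^2*z^3 - x*y*z^2 - 2*x^2*z - z^3 + x*y + 3*z
trace(b a b a b a b a) = trace(b a)*trace(b a b a b a) - trace(b^-1 a^-1 b^-1 a^-1)   [split at repeated b] = z^4 - 4*z^2 + 2
trace(b a b a b a b) = trace(b)*trace(a b a b a b) - trace(a b a b a) = y*z^3 - x*z^2 - 2*y*z + x
trace(a^2 b a b a b a b) = trace(a)*trace(b a b a b a b a) - trace(b a b a b a b) = x*z^4 - y*z^3 - 3*x*z^2 + 2*y*z + x
trace(b^-1 a^2 b a b a b a) = trace(a^2 b a b a b a)*trace(b) - trace(a^2 b a b a b a b) = x^2*y*z^3 - x*y^2*z^2 - x*z^4 - 2*x^2*y*z + x*y^2 + 3*x*z^2 + y*z - x
trace(b^-2 a^2 b a b a b a) = trace(b^-1 a^2 b a b a b a)*trace(b) - trace(b^-1 a^2 b a b a b a b) = x^2*y^2*z^3 - x*y^3*z^2 - x*y*z^4 - 2*x^2*y^2*z - x^2*z^3 + x*y^3 + 4*x*y*z^2 + 2*x^2*z + y^2*z + z^3 - 2*x*y - 3*z
trace(a^-1 b^-2 a^2 b a b a b) = trace(b^-2 a^2 b a b a b)*trace(a) - trace(b^-2 a^2 b a b a b a) = -x^2*y^2*z^3 + x^3*y*z^2 + x*y^3*z^2 + x*y*z^4 + x^2*y^2*z - x^3*y - x*y^3 - 4*x*y*z^2 - y^2*z - z^3 + 3*x*y + 3*z
trace(a^2 b a b a b a^-2 b^-2) = trace(a^-1 b^-2 a^2 b a b a b)*trace(a) - trace(a^-1 b^-2 a^2 b a b a b a) = -x^3*y^2*z^3 + x^4*y*z^2 + x^2*y^3*z^2 + x^2*y*z^4 + x^3*y^2*z - x^4*y - x^2*y^3 - 5*x^2*y*z^2 + 4*x^2*y + x*z - y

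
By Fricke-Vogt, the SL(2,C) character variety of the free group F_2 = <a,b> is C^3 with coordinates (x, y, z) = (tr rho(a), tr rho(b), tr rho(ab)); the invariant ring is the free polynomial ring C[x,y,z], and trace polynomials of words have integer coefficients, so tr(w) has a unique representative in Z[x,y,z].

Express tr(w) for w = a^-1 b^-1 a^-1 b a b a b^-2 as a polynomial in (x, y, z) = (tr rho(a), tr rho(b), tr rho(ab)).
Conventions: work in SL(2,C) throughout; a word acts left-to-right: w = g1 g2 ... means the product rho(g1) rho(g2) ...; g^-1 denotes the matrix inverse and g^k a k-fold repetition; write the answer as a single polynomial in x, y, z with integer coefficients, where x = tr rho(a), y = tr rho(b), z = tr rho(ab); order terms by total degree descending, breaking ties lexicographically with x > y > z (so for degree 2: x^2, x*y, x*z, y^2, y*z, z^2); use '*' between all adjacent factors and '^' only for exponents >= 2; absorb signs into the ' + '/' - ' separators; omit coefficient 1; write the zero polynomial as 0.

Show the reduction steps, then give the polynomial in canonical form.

-x*y^2*z^3 + x^2*y*z^2 + y^3*z^2 + y*z^4 - 4*y*z^2 + y

trace(a b a) = trace(a) trace(b a) - trace(b) = x*z - y
trace(b a b a) = trace(a b) trace(a b) - trace(1)   [split at repeated a] = z^2 - 2
trace(b a b) = trace(b) trace(a b) - trace(a) = y*z - x
trace(a b a b a) = trace(a) trace(b a b a) - trace(b a b) = x*z^2 - y*z - x
trace(b a b a b a) = trace(b a b a) trace(b a) - trace(a b)   [split at repeated b] = z^3 - 3*z
trace(b a b a b) = trace(b) trace(a b a b) - trace(a b a) = y*z^2 - x*z - y
trace(a b a b a b a) = trace(a) trace(b a b a b a) - trace(b a b a b) = x*z^3 - y*z^2 - 2*x*z + y
trace(a b a b a b a b) = trace(a b a b a b) trace(a b) - trace(b a b a)   [split at repeated a] = z^4 - 4*z^2 + 2
trace(b^-1 a b a b a b a) = trace(a b a b a b a) trace(b) - trace(a b a b a b a b) = x*y*z^3 - y^2*z^2 - z^4 - 2*x*y*z + y^2 + 4*z^2 - 2
trace(a^-1 b^-1 a b a b a b) = trace(b^-1 a b a b a b) trace(a) - trace(b^-1 a b a b a b a) = -x*y*z^3 + x^2*z^2 + y^2*z^2 + z^4 + x*y*z - x^2 - y^2 - 4*z^2 + 2
trace(b a b a b^-1 a^-1 b^-1 a) = trace(a^-1 b^-1 a b a b a) trace(b) - trace(a^-1 b^-1 a b a b a b) = x*y*z^3 - x^2*z^2 - y^2*z^2 - z^4 + x^2 + 4*z^2 - 2
trace(b^-1 a^-1 b^-1 a^-1 b a b a) = trace(b a b a b^-1 a^-1 b^-1) trace(a) - trace(b a b a b^-1 a^-1 b^-1 a) = -x*y*z^3 + x^2*z^2 + y^2*z^2 + z^4 - 4*z^2 + 2
trace(a^-1 b^-1 a^-1 b a b a b^-2) = trace(b^-1 a^-1 b^-1 a^-1 b a b a) trace(b) - trace(b^-1 a^-1 b^-1 a^-1 b a b a b) = -x*y^2*z^3 + x^2*y*z^2 + y^3*z^2 + y*z^4 - 4*y*z^2 + y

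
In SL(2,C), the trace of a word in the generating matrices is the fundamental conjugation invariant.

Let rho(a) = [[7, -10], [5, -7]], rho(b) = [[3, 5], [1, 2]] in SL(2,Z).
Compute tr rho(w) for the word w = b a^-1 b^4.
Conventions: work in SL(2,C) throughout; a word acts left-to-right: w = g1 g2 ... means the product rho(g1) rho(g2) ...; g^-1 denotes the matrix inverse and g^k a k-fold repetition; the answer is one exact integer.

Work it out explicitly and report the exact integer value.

-12122

rho(b) = [[3, 5], [1, 2]]
... * rho(a^-1) = [[-7, 10], [-5, 7]]  ->  [[-46, 65], [-17, 24]]
... * rho(b) = [[3, 5], [1, 2]]  ->  [[-73, -100], [-27, -37]]
... * rho(b) = [[3, 5], [1, 2]]  ->  [[-319, -565], [-118, -209]]
... * rho(b) = [[3, 5], [1, 2]]  ->  [[-1522, -2725], [-563, -1008]]
... * rho(b) = [[3, 5], [1, 2]]  ->  [[-7291, -13060], [-2697, -4831]]
tr = -7291 + -4831 = -12122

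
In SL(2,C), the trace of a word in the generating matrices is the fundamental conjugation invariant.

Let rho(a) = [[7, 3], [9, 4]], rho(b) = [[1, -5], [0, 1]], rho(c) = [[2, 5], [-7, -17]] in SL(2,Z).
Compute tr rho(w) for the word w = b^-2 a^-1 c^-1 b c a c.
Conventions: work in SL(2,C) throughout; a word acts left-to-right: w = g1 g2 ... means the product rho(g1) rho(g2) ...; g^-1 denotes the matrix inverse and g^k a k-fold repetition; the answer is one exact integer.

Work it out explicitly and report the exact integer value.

rho(b^-1) = [[1, 5], [0, 1]]
... * rho(b^-1) = [[1, 5], [0, 1]]  ->  [[1, 10], [0, 1]]
... * rho(a^-1) = [[4, -3], [-9, 7]]  ->  [[-86, 67], [-9, 7]]
... * rho(c^-1) = [[-17, -5], [7, 2]]  ->  [[1931, 564], [202, 59]]
... * rho(b) = [[1, -5], [0, 1]]  ->  [[1931, -9091], [202, -951]]
... * rho(c) = [[2, 5], [-7, -17]]  ->  [[67499, 164202], [7061, 17177]]
... * rho(a) = [[7, 3], [9, 4]]  ->  [[1950311, 859305], [204020, 89891]]
... * rho(c) = [[2, 5], [-7, -17]]  ->  [[-2114513, -4856630], [-221197, -508047]]
tr = -2114513 + -508047 = -2622560

-2622560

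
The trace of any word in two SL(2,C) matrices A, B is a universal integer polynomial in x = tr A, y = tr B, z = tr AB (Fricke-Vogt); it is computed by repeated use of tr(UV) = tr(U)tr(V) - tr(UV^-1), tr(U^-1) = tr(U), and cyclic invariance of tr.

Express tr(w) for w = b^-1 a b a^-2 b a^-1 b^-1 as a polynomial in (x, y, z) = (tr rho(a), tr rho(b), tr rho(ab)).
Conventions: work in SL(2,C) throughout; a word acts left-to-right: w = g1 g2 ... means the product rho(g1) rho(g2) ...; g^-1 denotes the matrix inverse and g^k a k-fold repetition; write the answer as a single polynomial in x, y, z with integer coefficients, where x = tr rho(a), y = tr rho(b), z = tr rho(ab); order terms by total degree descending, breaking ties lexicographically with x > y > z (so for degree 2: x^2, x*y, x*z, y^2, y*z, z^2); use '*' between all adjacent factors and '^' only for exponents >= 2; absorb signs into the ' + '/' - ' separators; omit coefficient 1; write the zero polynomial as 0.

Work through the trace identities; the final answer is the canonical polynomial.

trace(b^2) = trace(b) trace(b) - trace(1)  (reduce the b square) = y^2 - 2
next, trace(b^2 a) = trace(b) trace(a b) - trace(a)  (reduce the b square) = y*z - x
and trace(b a^-1 b) = trace(b^2) trace(a) - trace(b^2 a)  (eliminate a^-1) = x*y^2 - y*z - x
trace(b^2 a b) = trace(b) trace(a b^2) - trace(a b)  (reduce the b square) = y^2*z - x*y - z
trace(a b a b) = trace(b a) trace(b a) - trace(1)  (split on b) = z^2 - 2
next, trace(a b a) = trace(a) trace(b a) - trace(b)  (reduce the a square) = x*z - y
trace(b^2 a b a) = trace(b) trace(a b a b) - trace(a b a)  (reduce the b square) = y*z^2 - x*z - y
and trace(b a b a^-1 b) = trace(b^2 a b) trace(a) - trace(b^2 a b a)  (eliminate a^-1) = x*y^2*z - x^2*y - y*z^2 + y
trace(b a b a b a) = trace(b a) trace(b a b a) - trace(b^-1 a^-1)  (split on b) = z^3 - 3*z
next, trace(b a b a^-1 b a) = trace(b a b a b) trace(a) - trace(b a b a b a)  (eliminate a^-1) = x*y*z^2 - x^2*z - z^3 - x*y + 3*z
trace(a b a^-1 b a^-1 b) = trace(b a b a^-1 b) trace(a) - trace(b a b a^-1 b a)  (eliminate a^-1) = x^2*y^2*z - x^3*y - 2*x*y*z^2 + x^2*z + z^3 + 2*x*y - 3*z
trace(a^-1 b a^-1 b^-1 a b) = trace(a b a^-1 b a^-1) trace(b) - trace(a b a^-1 b a^-1 b)  (eliminate b^-1) = -x^2*y^2*z + x^3*y + x*y^3 + 2*x*y*z^2 - x^2*z - y^2*z - z^3 - 3*x*y + 3*z
and trace(a b^2 a^-1 b) = trace(b a b^2) trace(a) - trace(b a b^2 a)  (eliminate a^-1) = x*y^2*z - x^2*y - y*z^2 + y
trace(b a^-1 b^-1 a b) = trace(a b^2 a^-1) trace(b) - trace(a b^2 a^-1 b)  (eliminate b^-1) = -x*y^2*z + x^2*y + y^3 + y*z^2 - 3*y
trace(b^-1 a b a^-2 b a^-1) = trace(a^-1 b a^-1 b^-1 a b) trace(a) - trace(a^-1 b a^-1 b^-1 a b a)  (eliminate a^-1) = -x^3*y^2*z + x^4*y + x^2*y^3 + 2*x^2*y*z^2 - x^3*z - x*z^3 - 4*x^2*y - y^3 - y*z^2 + 3*x*z + 3*y
trace(b a^-2 b) = trace(a^-1 b^2) trace(a) - trace(a^-1 b^2 a)  (eliminate a^-1) = x^2*y^2 - x*y*z - x^2 - y^2 + 2
trace(b^-1 a b a^-2 b a^-1 b^-1) = trace(b^-1 a b a^-2 b a^-1) trace(b) - trace(b^-1 a b a^-2 b a^-1 b)  (eliminate b^-1) = -x^3*y^3*z + x^4*y^2 + x^2*y^4 + 2*x^2*y^2*z^2 - x^3*y*z - x*y*z^3 - 5*x^2*y^2 - y^4 - y^2*z^2 + 4*x*y*z + x^2 + 4*y^2 - 2

-x^3*y^3*z + x^4*y^2 + x^2*y^4 + 2*x^2*y^2*z^2 - x^3*y*z - x*y*z^3 - 5*x^2*y^2 - y^4 - y^2*z^2 + 4*x*y*z + x^2 + 4*y^2 - 2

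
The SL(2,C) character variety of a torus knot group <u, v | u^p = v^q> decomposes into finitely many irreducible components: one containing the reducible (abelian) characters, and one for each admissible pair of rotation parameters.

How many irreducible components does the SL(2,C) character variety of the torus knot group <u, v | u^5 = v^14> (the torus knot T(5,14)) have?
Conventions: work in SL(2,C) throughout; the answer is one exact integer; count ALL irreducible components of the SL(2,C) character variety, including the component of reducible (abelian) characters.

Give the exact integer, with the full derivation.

Gamma = < u, v | u^5 = v^14 > (torus knot T(5,14)); the central element u^5 = v^14 acts as +I or -I in any irreducible SL(2,C) representation.
So on each irreducible component the traces are pinned: tr(u) = 2*cos(pi*alpha/5) with 1 <= alpha <= 4, tr(v) = 2*cos(pi*beta/14) with 1 <= beta <= 13.
The two central values (-1)^alpha I and (-1)^beta I must be the same matrix, so alpha and beta share a parity.
count pairs: odd alpha (2 choices) x odd beta (7), plus even alpha (2) x even beta (6): 2*7 + 2*6 = 26.
components with irreducible characters: 26; plus the single component of reducible (abelian) characters: total 27.

27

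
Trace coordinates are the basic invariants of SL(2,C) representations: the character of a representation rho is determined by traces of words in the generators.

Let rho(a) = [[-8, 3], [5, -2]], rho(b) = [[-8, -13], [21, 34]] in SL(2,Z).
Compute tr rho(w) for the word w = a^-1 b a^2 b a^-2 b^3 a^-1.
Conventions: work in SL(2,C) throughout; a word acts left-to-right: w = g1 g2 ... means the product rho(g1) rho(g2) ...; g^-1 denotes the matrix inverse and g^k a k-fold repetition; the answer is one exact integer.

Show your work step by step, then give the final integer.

128561054834

rho(a^-1) = [[-2, -3], [-5, -8]]
... * rho(b) = [[-8, -13], [21, 34]]  ->  [[-47, -76], [-128, -207]]
... * rho(a) = [[-8, 3], [5, -2]]  ->  [[-4, 11], [-11, 30]]
... * rho(a) = [[-8, 3], [5, -2]]  ->  [[87, -34], [238, -93]]
... * rho(b) = [[-8, -13], [21, 34]]  ->  [[-1410, -2287], [-3857, -6256]]
... * rho(a^-1) = [[-2, -3], [-5, -8]]  ->  [[14255, 22526], [38994, 61619]]
... * rho(a^-1) = [[-2, -3], [-5, -8]]  ->  [[-141140, -222973], [-386083, -609934]]
... * rho(b) = [[-8, -13], [21, 34]]  ->  [[-3553313, -5746262], [-9719950, -15718677]]
... * rho(b) = [[-8, -13], [21, 34]]  ->  [[-92244998, -149179839], [-252332617, -408075668]]
... * rho(b) = [[-8, -13], [21, 34]]  ->  [[-2394816635, -3872929552], [-6550928092, -10594248691]]
... * rho(a^-1) = [[-2, -3], [-5, -8]]  ->  [[24154281030, 38167886321], [66073099639, 104406773804]]
tr = 24154281030 + 104406773804 = 128561054834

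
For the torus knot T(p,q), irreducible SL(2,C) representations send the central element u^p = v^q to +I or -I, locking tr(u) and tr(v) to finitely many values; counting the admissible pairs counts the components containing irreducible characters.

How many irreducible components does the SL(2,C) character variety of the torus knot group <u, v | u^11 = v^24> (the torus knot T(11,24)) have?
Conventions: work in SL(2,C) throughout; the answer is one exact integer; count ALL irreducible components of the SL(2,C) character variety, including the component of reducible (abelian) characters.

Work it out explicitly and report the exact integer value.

116

For T(11,24): irreducibility forces the central element u^11 = v^24 to one of +I, -I.
On an irreducible component, tr(u) is locked at 2*cos(pi*alpha/11) for some alpha in 1..10, and tr(v) at 2*cos(pi*beta/24) for some beta in 1..23.
Consistency of u^11 = (-1)^alpha I with v^24 = (-1)^beta I forces alpha = beta (mod 2).
count pairs: odd alpha (5 choices) x odd beta (12), plus even alpha (5) x even beta (11): 5*12 + 5*11 = 115.
That is 115 components of irreducible characters, and with the reducible (abelian) component the total is 116.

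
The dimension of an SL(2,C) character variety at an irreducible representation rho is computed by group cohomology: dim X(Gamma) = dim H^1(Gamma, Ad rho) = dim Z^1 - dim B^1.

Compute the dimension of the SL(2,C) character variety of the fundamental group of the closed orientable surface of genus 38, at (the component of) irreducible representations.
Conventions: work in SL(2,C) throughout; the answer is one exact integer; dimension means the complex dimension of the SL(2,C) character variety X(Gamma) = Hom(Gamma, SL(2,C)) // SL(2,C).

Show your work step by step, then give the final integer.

pi_1 of the closed genus-38 surface has 76 generators bound by the single product-of-commutators relator.
Unconstrained cocycle data is one sl_2 vector per generator (228 dimensions), cut by the relator condition d_2(z) = 0.
At an irreducible rho, H^2 = coker(d_2) vanishes (Poincare duality: H^2 is dual to H^0 = invariants = 0), so d_2 is surjective onto sl_2 and dim Z^1 = 228 - 3 = 225.
Coboundaries contribute dim B^1 = 3 (injective at irreducible rho).
dim X = dim H^1 = 225 - 3 = 222.

222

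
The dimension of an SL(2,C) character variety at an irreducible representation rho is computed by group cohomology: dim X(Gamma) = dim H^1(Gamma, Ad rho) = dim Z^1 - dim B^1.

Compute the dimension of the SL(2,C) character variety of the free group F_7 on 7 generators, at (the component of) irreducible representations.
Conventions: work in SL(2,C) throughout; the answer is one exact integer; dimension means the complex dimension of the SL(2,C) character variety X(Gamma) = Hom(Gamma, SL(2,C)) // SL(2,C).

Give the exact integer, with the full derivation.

The free group F_7: 7 generators, no relators.
So Z^1 = (sl_2)^7 in full: dim Z^1 = 21.
Irreducibility makes the coboundary map sl_2 -> Z^1 injective (trivial centralizer), so dim B^1 = 3.
Therefore dim X = 21 - 3 = 18.

18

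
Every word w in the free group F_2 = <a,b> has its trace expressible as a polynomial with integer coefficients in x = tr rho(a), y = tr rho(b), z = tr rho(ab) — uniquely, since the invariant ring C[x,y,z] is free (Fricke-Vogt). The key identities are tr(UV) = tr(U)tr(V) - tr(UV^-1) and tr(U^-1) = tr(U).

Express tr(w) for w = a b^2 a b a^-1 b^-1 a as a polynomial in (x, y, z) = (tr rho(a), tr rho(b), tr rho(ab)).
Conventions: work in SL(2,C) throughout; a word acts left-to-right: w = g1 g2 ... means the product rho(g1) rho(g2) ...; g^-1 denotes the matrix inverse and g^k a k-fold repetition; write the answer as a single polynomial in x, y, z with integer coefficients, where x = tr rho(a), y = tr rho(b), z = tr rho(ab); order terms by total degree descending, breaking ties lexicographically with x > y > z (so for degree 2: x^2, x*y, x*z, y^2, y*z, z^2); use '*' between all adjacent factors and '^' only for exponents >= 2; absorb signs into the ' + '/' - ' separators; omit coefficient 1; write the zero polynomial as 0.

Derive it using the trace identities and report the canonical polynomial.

next, tr(a^2 b) = tr(a) * tr(b a) - tr(b) = x*z - y
next, tr(a^2) = tr(a) * tr(a) - tr(1) = x^2 - 2
tr(a b^2 a) = tr(b) * tr(a^2 b) - tr(a^2) = x*y*z - x^2 - y^2 + 2
tr(a b^2) = tr(b) * tr(a b) - tr(a) = y*z - x
and tr(a^2 b^2 a) = tr(a) * tr(a b^2 a) - tr(a b^2) = x^2*y*z - x^3 - x*y^2 - y*z + 3*x
tr(b a b a) = tr(a b) * tr(a b) - tr(1) = z^2 - 2
and tr(a b a b a) = tr(a) * tr(b a b a) - tr(b a b) = x*z^2 - y*z - x
tr(a b a^3 b) = tr(a) * tr(a b a b a) - tr(a b a b) = x^2*z^2 - x*y*z - x^2 - z^2 + 2
and tr(a^2 b a) = tr(a) * tr(b a^2) - tr(b a) = x^2*z - x*y - z
tr(a b a^3) = tr(a) * tr(a^2 b a) - tr(a^2 b) = x^3*z - x^2*y - 2*x*z + y
next, tr(a^2 b^2 a b a) = tr(b) * tr(a b a^3 b) - tr(a b a^3) = x^2*y*z^2 - x^3*z - x*y^2*z - y*z^2 + 2*x*z + y
tr(a b a b a b) = tr(a b) * tr(a b a b) - tr(a^-1 b^-1) = z^3 - 3*z
tr(b^2 a b a b a) = tr(b) * tr(a b a b a b) - tr(a b a b a) = y*z^3 - x*z^2 - 2*y*z + x
tr(b a b a b) = tr(b) * tr(a b a b) - tr(a b a) = y*z^2 - x*z - y
tr(b^2 a b a b) = tr(b) * tr(b a b a b) - tr(b a b a) = y^2*z^2 - x*y*z - y^2 - z^2 + 2
tr(a^2 b^2 a b a b) = tr(a) * tr(b^2 a b a b a) - tr(b^2 a b a b) = x*y*z^3 - x^2*z^2 - y^2*z^2 - x*y*z + x^2 + y^2 + z^2 - 2
tr(b^-1 a^2 b^2 a b a) = tr(a^2 b^2 a b a) * tr(b) - tr(a^2 b^2 a b a b) = x^2*y^2*z^2 - x^3*y*z - x*y^3*z - x*y*z^3 + x^2*z^2 + 3*x*y*z - x^2 - z^2 + 2
next, tr(a b^2 a b a^-1 b^-1 a) = tr(b^-1 a^2 b^2 a b) * tr(a) - tr(b^-1 a^2 b^2 a b a) = -x^2*y^2*z^2 + 2*x^3*y*z + x*y^3*z + x*y*z^3 - x^4 - x^2*y^2 - x^2*z^2 - 4*x*y*z + 4*x^2 + z^2 - 2

-x^2*y^2*z^2 + 2*x^3*y*z + x*y^3*z + x*y*z^3 - x^4 - x^2*y^2 - x^2*z^2 - 4*x*y*z + 4*x^2 + z^2 - 2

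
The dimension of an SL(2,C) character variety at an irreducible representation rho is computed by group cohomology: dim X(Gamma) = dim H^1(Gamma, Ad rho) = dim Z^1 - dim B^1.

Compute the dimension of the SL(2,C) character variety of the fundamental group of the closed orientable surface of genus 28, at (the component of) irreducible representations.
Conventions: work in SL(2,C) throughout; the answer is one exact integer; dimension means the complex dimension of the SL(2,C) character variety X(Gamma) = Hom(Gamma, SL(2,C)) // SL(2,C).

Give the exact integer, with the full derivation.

162

pi_1 of the closed genus-28 surface has 56 generators bound by the single product-of-commutators relator.
Before the relator condition, cocycle space has dim 3*56 = 168.
At an irreducible rho, H^2 = coker(d_2) vanishes (Poincare duality: H^2 is dual to H^0 = invariants = 0), so d_2 is surjective onto sl_2 and dim Z^1 = 168 - 3 = 165.
dim B^1 = 3 (coboundaries, injective at irreducible rho).
Hence dim X = 165 - 3 = 162.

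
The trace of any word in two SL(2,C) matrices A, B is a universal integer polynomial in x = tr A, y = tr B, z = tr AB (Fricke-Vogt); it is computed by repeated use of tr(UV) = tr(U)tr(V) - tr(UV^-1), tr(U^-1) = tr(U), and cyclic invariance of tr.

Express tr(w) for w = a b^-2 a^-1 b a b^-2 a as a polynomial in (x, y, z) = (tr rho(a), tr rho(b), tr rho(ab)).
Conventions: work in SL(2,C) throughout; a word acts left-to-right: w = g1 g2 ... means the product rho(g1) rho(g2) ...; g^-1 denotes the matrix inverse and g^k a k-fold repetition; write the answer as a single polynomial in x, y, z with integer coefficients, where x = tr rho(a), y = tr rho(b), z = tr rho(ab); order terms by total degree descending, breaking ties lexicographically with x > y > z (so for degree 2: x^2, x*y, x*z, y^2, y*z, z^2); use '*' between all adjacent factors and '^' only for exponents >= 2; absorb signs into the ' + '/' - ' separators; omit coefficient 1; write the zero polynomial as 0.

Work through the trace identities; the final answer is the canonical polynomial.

and tr(a b a) = tr(a)*tr(b a) - tr(b)   [square of a] = x*z - y
tr(a b a b) = tr(a b)*tr(a b) - tr(1)   [split at a repeated a] = z^2 - 2
tr(b a b^-1 a) = tr(a b a)*tr(b) - tr(a b a b)   [inverse elimination on b] = x*y*z - y^2 - z^2 + 2
next, tr(b^2 a) = tr(b)*tr(a b) - tr(a)   [square of b] = y*z - x
and tr(b^2) = tr(b)*tr(b) - tr(1)   [square of b] = y^2 - 2
next, tr(a b^2 a) = tr(a)*tr(b^2 a) - tr(b^2)   [square of a] = x*y*z - x^2 - y^2 + 2
tr(a^2 b^2 a) = tr(a)*tr(a b^2 a) - tr(a b^2)   [square of a] = x^2*y*z - x^3 - x*y^2 - y*z + 3*x
next, tr(a b a^2 b) = tr(a)*tr(b a b a) - tr(b a b)   [square of a] = x*z^2 - y*z - x
and tr(a b a^2) = tr(a)*tr(a b a) - tr(a b)   [square of a] = x^2*z - x*y - z
and tr(a^2 b^2 a b) = tr(b)*tr(a b a^2 b) - tr(a b a^2)   [square of b] = x*y*z^2 - x^2*z - y^2*z + z
and tr(b a b^-1 a^2 b) = tr(a^2 b^2 a)*tr(b) - tr(a^2 b^2 a b)   [inverse elimination on b] = x^2*y^2*z - x^3*y - x*y^3 - x*y*z^2 + x^2*z + 3*x*y - z
tr(a^2 b a b a) = tr(a)*tr(a b a b a) - tr(a b a b)   [square of a] = x^2*z^2 - x*y*z - x^2 - z^2 + 2
and tr(b a b a b a) = tr(a b a b)*tr(a b) - tr(b a)   [split at a repeated a] = z^3 - 3*z
and tr(b a b a b) = tr(b)*tr(a b a b) - tr(a b a)   [square of b] = y*z^2 - x*z - y
and tr(a^2 b a b a b) = tr(a)*tr(b a b a b a) - tr(b a b a b)   [square of a] = x*z^3 - y*z^2 - 2*x*z + y
tr(b a b^-1 a^2 b a) = tr(a^2 b a b a)*tr(b) - tr(a^2 b a b a b)   [inverse elimination on b] = x^2*y*z^2 - x*y^2*z - x*z^3 - x^2*y + 2*x*z + y
tr(a^-1 b a b^-1 a^2 b) = tr(b a b^-1 a^2 b)*tr(a) - tr(b a b^-1 a^2 b a)   [inverse elimination on a] = x^3*y^2*z - x^4*y - x^2*y^3 - 2*x^2*y*z^2 + x^3*z + x*y^2*z + x*z^3 + 4*x^2*y - 3*x*z - y
tr(a^2 b^-1 a^-1 b a b^-1) = tr(a^-1 b a b^-1 a^2)*tr(b) - tr(a^-1 b a b^-1 a^2 b)   [inverse elimination on b] = -x^3*y^2*z + x^4*y + x^2*y^3 + 2*x^2*y*z^2 - x^3*z - x*z^3 - 4*x^2*y - y^3 - y*z^2 + 3*x*z + 3*y
tr(a^-1 b a^3 b) = tr(b a^3 b)*tr(a) - tr(b a^3 b a)   [inverse elimination on a] = x^3*y*z - x^4 - x^2*y^2 - x^2*z^2 + 4*x^2 + z^2 - 2
tr(a^2 b^-1 a^-1 b a) = tr(a^-1 b a^3)*tr(b) - tr(a^-1 b a^3 b)   [inverse elimination on b] = -x^3*y*z + x^4 + x^2*y^2 + x^2*z^2 + x*y*z - 4*x^2 - y^2 - z^2 + 2
tr(a^-1 b a b^-2 a^2 b^-1) = tr(a^2 b^-1 a^-1 b a b^-1)*tr(b) - tr(a^2 b^-1 a^-1 b a)   [inverse elimination on b] = -x^3*y^3*z + x^4*y^2 + x^2*y^4 + 2*x^2*y^2*z^2 - x*y*z^3 - x^4 - 5*x^2*y^2 - x^2*z^2 - y^4 - y^2*z^2 + 2*x*y*z + 4*x^2 + 4*y^2 + z^2 - 2
tr(b a b^-2 a) = tr(b^-1 a b a)*tr(b) - tr(b^-1 a b a b)   [inverse elimination on b] = x*y^2*z - y^3 - y*z^2 - x*z + 3*y
and tr(a b^-2 a^-1 b a b^-2 a) = tr(a^-1 b a b^-2 a^2 b^-1)*tr(b) - tr(a^-1 b a b^-2 a^2)   [inverse elimination on b] = -x^3*y^4*z + x^4*y^3 + x^2*y^5 + 2*x^2*y^3*z^2 - x*y^2*z^3 - x^4*y - 5*x^2*y^3 - x^2*y*z^2 - y^5 - y^3*z^2 + x*y^2*z + 4*x^2*y + 5*y^3 + 2*y*z^2 + x*z - 5*y

-x^3*y^4*z + x^4*y^3 + x^2*y^5 + 2*x^2*y^3*z^2 - x*y^2*z^3 - x^4*y - 5*x^2*y^3 - x^2*y*z^2 - y^5 - y^3*z^2 + x*y^2*z + 4*x^2*y + 5*y^3 + 2*y*z^2 + x*z - 5*y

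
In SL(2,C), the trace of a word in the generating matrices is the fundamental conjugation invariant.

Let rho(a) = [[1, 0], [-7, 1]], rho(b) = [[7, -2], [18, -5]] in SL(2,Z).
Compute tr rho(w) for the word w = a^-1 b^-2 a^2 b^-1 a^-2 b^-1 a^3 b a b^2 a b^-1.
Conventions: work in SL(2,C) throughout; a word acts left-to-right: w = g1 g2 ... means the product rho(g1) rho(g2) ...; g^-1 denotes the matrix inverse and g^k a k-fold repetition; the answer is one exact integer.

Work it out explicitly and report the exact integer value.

rho(a^-1) = [[1, 0], [7, 1]]
... * rho(b^-1) = [[-5, 2], [-18, 7]]  ->  [[-5, 2], [-53, 21]]
... * rho(b^-1) = [[-5, 2], [-18, 7]]  ->  [[-11, 4], [-113, 41]]
... * rho(a) = [[1, 0], [-7, 1]]  ->  [[-39, 4], [-400, 41]]
... * rho(a) = [[1, 0], [-7, 1]]  ->  [[-67, 4], [-687, 41]]
... * rho(b^-1) = [[-5, 2], [-18, 7]]  ->  [[263, -106], [2697, -1087]]
... * rho(a^-1) = [[1, 0], [7, 1]]  ->  [[-479, -106], [-4912, -1087]]
... * rho(a^-1) = [[1, 0], [7, 1]]  ->  [[-1221, -106], [-12521, -1087]]
... * rho(b^-1) = [[-5, 2], [-18, 7]]  ->  [[8013, -3184], [82171, -32651]]
... * rho(a) = [[1, 0], [-7, 1]]  ->  [[30301, -3184], [310728, -32651]]
... * rho(a) = [[1, 0], [-7, 1]]  ->  [[52589, -3184], [539285, -32651]]
... * rho(a) = [[1, 0], [-7, 1]]  ->  [[74877, -3184], [767842, -32651]]
... * rho(b) = [[7, -2], [18, -5]]  ->  [[466827, -133834], [4787176, -1372429]]
... * rho(a) = [[1, 0], [-7, 1]]  ->  [[1403665, -133834], [14394179, -1372429]]
... * rho(b) = [[7, -2], [18, -5]]  ->  [[7416643, -2138160], [76055531, -21926213]]
... * rho(b) = [[7, -2], [18, -5]]  ->  [[13429621, -4142486], [137716883, -42479997]]
... * rho(a) = [[1, 0], [-7, 1]]  ->  [[42427023, -4142486], [435076862, -42479997]]
... * rho(b^-1) = [[-5, 2], [-18, 7]]  ->  [[-137570367, 55856644], [-1410744364, 572793745]]
tr = -137570367 + 572793745 = 435223378

435223378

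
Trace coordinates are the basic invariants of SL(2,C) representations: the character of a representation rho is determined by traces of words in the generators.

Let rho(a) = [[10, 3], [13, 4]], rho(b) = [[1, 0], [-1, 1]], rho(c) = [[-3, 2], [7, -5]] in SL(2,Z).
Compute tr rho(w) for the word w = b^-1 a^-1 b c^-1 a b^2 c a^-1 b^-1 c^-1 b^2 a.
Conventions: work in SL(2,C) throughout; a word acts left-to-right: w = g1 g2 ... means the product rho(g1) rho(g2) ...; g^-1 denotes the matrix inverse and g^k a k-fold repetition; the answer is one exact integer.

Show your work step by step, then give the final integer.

-25130

rho(b^-1) = [[1, 0], [1, 1]]
... * rho(a^-1) = [[4, -3], [-13, 10]]  ->  [[4, -3], [-9, 7]]
... * rho(b) = [[1, 0], [-1, 1]]  ->  [[7, -3], [-16, 7]]
... * rho(c^-1) = [[-5, -2], [-7, -3]]  ->  [[-14, -5], [31, 11]]
... * rho(a) = [[10, 3], [13, 4]]  ->  [[-205, -62], [453, 137]]
... * rho(b) = [[1, 0], [-1, 1]]  ->  [[-143, -62], [316, 137]]
... * rho(b) = [[1, 0], [-1, 1]]  ->  [[-81, -62], [179, 137]]
... * rho(c) = [[-3, 2], [7, -5]]  ->  [[-191, 148], [422, -327]]
... * rho(a^-1) = [[4, -3], [-13, 10]]  ->  [[-2688, 2053], [5939, -4536]]
... * rho(b^-1) = [[1, 0], [1, 1]]  ->  [[-635, 2053], [1403, -4536]]
... * rho(c^-1) = [[-5, -2], [-7, -3]]  ->  [[-11196, -4889], [24737, 10802]]
... * rho(b) = [[1, 0], [-1, 1]]  ->  [[-6307, -4889], [13935, 10802]]
... * rho(b) = [[1, 0], [-1, 1]]  ->  [[-1418, -4889], [3133, 10802]]
... * rho(a) = [[10, 3], [13, 4]]  ->  [[-77737, -23810], [171756, 52607]]
tr = -77737 + 52607 = -25130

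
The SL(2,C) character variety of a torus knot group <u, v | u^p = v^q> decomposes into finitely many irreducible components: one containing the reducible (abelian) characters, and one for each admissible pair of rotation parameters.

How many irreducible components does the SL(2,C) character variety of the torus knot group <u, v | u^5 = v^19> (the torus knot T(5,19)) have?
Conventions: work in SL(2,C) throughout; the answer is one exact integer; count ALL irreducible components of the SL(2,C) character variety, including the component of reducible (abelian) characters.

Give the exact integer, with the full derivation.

For T(5,19): irreducibility forces the central element u^5 = v^19 to one of +I, -I.
So on each irreducible component the traces are pinned: tr(u) = 2*cos(pi*alpha/5) with 1 <= alpha <= 4, tr(v) = 2*cos(pi*beta/19) with 1 <= beta <= 18.
u^5 = (-1)^alpha I and v^19 = (-1)^beta I must agree, so alpha and beta have equal parity.
Enumerate parity-matched pairs: 2*9 odd-odd plus 2*9 even-even gives 36.
Total: 36 irreducible-character components + 1 reducible (abelian) component = 37.

37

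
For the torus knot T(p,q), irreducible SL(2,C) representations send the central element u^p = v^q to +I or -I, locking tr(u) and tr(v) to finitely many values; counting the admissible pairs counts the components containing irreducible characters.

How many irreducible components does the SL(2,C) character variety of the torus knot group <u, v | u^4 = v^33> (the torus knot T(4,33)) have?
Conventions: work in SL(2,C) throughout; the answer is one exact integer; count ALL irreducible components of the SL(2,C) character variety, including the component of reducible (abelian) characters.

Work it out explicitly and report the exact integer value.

For T(4,33): irreducibility forces the central element u^4 = v^33 to one of +I, -I.
On an irreducible component, tr(u) is locked at 2*cos(pi*alpha/4) for some alpha in 1..3, and tr(v) at 2*cos(pi*beta/33) for some beta in 1..32.
The two central values (-1)^alpha I and (-1)^beta I must be the same matrix, so alpha and beta share a parity.
count pairs: odd alpha (2 choices) x odd beta (16), plus even alpha (1) x even beta (16): 2*16 + 1*16 = 48.
components with irreducible characters: 48; plus the single component of reducible (abelian) characters: total 49.

49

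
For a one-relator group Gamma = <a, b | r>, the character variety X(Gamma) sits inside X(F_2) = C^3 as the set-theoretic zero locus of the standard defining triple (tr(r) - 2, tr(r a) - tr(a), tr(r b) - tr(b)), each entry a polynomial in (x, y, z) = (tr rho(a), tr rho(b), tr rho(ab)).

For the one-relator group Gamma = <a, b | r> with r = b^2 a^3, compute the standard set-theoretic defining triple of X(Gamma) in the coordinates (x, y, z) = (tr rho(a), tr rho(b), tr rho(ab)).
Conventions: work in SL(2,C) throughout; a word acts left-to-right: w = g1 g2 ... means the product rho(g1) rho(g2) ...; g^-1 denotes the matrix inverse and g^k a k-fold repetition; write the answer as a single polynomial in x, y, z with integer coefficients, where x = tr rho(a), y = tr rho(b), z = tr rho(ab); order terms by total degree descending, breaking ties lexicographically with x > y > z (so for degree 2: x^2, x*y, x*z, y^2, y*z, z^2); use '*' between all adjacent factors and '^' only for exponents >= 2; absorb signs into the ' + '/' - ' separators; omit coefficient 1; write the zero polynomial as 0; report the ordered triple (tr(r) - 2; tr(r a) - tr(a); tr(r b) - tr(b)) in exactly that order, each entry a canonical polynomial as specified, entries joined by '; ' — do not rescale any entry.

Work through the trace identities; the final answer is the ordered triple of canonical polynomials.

tr(b a^2) = tr(a) * tr(b a) - tr(b)  (reduce the a square) = x*z - y
tr(a^3 b) = tr(a) * tr(b a^2) - tr(b a)  (reduce the a square) = x^2*z - x*y - z
apply: tr(a^2) = tr(a) * tr(a) - tr(1)  (reduce the a square) = x^2 - 2
apply: tr(a^3) = tr(a) * tr(a^2) - tr(a)  (reduce the a square) = x^3 - 3*x
use: tr(b^2 a^3) = tr(b) * tr(a^3 b) - tr(a^3)  (reduce the b square) = x^2*y*z - x^3 - x*y^2 - y*z + 3*x
use: tr(b^2 a) = tr(b) * tr(a b) - tr(a)  (reduce the b square) = y*z - x
apply: tr(b^2) = tr(b) * tr(b) - tr(1)  (reduce the b square) = y^2 - 2
apply: tr(a^2 b^2) = tr(a) * tr(b^2 a) - tr(b^2)  (reduce the a square) = x*y*z - x^2 - y^2 + 2
tr(b^2 a^4) = tr(a) * tr(a^2 b^2 a) - tr(a^2 b^2)  (reduce the a square) = x^3*y*z - x^4 - x^2*y^2 - 2*x*y*z + 4*x^2 + y^2 - 2
tr(b^2 a^3 b) = tr(b) * tr(b a^3 b) - tr(b a^3)  (reduce the b square) = x^2*y^2*z - x^3*y - x*y^3 - x^2*z - y^2*z + 4*x*y + z
assemble the triple (tr(r) - 2; tr(r a) - x; tr(r b) - y)

x^2*y*z - x^3 - x*y^2 - y*z + 3*x - 2; x^3*y*z - x^4 - x^2*y^2 - 2*x*y*z + 4*x^2 + y^2 - x - 2; x^2*y^2*z - x^3*y - x*y^3 - x^2*z - y^2*z + 4*x*y - y + z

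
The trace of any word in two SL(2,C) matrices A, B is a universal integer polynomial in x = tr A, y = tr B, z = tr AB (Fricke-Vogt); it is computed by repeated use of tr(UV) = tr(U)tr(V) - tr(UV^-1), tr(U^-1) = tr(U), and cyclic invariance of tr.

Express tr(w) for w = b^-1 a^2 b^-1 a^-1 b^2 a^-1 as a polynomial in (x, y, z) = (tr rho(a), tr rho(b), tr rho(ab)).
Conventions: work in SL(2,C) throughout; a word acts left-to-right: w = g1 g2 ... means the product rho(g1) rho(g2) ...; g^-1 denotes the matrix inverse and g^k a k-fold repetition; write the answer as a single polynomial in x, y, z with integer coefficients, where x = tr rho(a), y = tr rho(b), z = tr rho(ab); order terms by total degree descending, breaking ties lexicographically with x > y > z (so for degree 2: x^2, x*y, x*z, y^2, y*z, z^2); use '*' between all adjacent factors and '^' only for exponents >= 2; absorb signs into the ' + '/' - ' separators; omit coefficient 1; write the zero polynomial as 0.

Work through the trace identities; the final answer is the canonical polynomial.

tr(b^2) = tr(b) * tr(b) - tr(1) = y^2 - 2
tr(a b^2) = tr(b) * tr(a b) - tr(a) = y*z - x
tr(b a b^2) = tr(b) * tr(a b^2) - tr(a b) = y^2*z - x*y - z
tr(a b a b) = tr(a b) * tr(a b) - tr(1)   [split at repeated a] = z^2 - 2
tr(a b a) = tr(a) * tr(b a) - tr(b) = x*z - y
so tr(b a b^2 a) = tr(b) * tr(a b a b) - tr(a b a) = y*z^2 - x*z - y
reduce: tr(a b^2 a^-1 b) = tr(b a b^2) * tr(a) - tr(b a b^2 a) = x*y^2*z - x^2*y - y*z^2 + y
so tr(b^2 a^-1 b^-1 a) = tr(a b^2 a^-1) * tr(b) - tr(a b^2 a^-1 b) = -x*y^2*z + x^2*y + y^3 + y*z^2 - 3*y
tr(a^2) = tr(a) * tr(a) - tr(1) = x^2 - 2
tr(b a^2 b) = tr(b) * tr(a^2 b) - tr(a^2) = x*y*z - x^2 - y^2 + 2
reduce: tr(b a^2 b a) = tr(a) * tr(b a b a) - tr(b a b) = x*z^2 - y*z - x
reduce: tr(a^2 b a^-1 b) = tr(b a^2 b) * tr(a) - tr(b a^2 b a) = x^2*y*z - x^3 - x*y^2 - x*z^2 + y*z + 3*x
tr(a^3 b) = tr(a) * tr(a b a) - tr(a b) = x^2*z - x*y - z
tr(a^3) = tr(a) * tr(a^2) - tr(a) = x^3 - 3*x
so tr(a^3 b^2) = tr(b) * tr(a^3 b) - tr(a^3) = x^2*y*z - x^3 - x*y^2 - y*z + 3*x
so tr(b^2 a^3 b) = tr(b) * tr(a^3 b^2) - tr(a^3 b) = x^2*y^2*z - x^3*y - x*y^3 - x^2*z - y^2*z + 4*x*y + z
tr(b a b^2 a^2) = tr(a) * tr(b a b^2 a) - tr(b a b^2) = x*y*z^2 - x^2*z - y^2*z + z
tr(b^2 a^3 b a) = tr(a) * tr(b a b^2 a^2) - tr(b a b^2 a) = x^2*y*z^2 - x^3*z - x*y^2*z - y*z^2 + 2*x*z + y
tr(a^2 b a^-1 b^2 a) = tr(b^2 a^3 b) * tr(a) - tr(b^2 a^3 b a) = x^3*y^2*z - x^4*y - x^2*y^3 - x^2*y*z^2 + 4*x^2*y + y*z^2 - x*z - y
reduce: tr(b a b a^2 b) = tr(b) * tr(a b a^2 b) - tr(a b a^2) = x*y*z^2 - x^2*z - y^2*z + z
so tr(b^2 a b a^2 b) = tr(b) * tr(b a b a^2 b) - tr(b a b a^2) = x*y^2*z^2 - x^2*y*z - y^3*z - x*z^2 + 2*y*z + x
reduce: tr(b a b a b a) = tr(a b) * tr(a b a b) - tr(a^-1 b^-1)   [split at repeated a] = z^3 - 3*z
tr(a b a^2 b a b) = tr(a) * tr(b a b a b a) - tr(b a b a b) = x*z^3 - y*z^2 - 2*x*z + y
tr(a b a^2 b a) = tr(a) * tr(b a^2 b a) - tr(b a^2 b) = x^2*z^2 - 2*x*y*z + y^2 - 2
reduce: tr(b^2 a b a^2 b a) = tr(b) * tr(a b a^2 b a b) - tr(a b a^2 b a) = x*y*z^3 - x^2*z^2 - y^2*z^2 + 2
tr(a^2 b a^-1 b^2 a b) = tr(b^2 a b a^2 b) * tr(a) - tr(b^2 a b a^2 b a) = x^2*y^2*z^2 - x^3*y*z - x*y^3*z - x*y*z^3 + y^2*z^2 + 2*x*y*z + x^2 - 2
so tr(b^-1 a^2 b a^-1 b^2 a) = tr(a^2 b a^-1 b^2 a) * tr(b) - tr(a^2 b a^-1 b^2 a b) = x^3*y^3*z - x^4*y^2 - x^2*y^4 - 2*x^2*y^2*z^2 + x^3*y*z + x*y^3*z + x*y*z^3 + 4*x^2*y^2 - 3*x*y*z - x^2 - y^2 + 2
tr(a^-1 b^2 a^-1 b^-1 a^2 b) = tr(b^-1 a^2 b a^-1 b^2) * tr(a) - tr(b^-1 a^2 b a^-1 b^2 a) = -x^3*y^3*z + x^4*y^2 + x^2*y^4 + 2*x^2*y^2*z^2 - x*y^3*z - x*y*z^3 - x^4 - 5*x^2*y^2 - x^2*z^2 + 4*x*y*z + 4*x^2 + y^2 - 2
tr(b^-1 a^2 b^-1 a^-1 b^2 a^-1) = tr(a^-1 b^2 a^-1 b^-1 a^2) * tr(b) - tr(a^-1 b^2 a^-1 b^-1 a^2 b) = x^3*y^3*z - x^4*y^2 - x^2*y^4 - 2*x^2*y^2*z^2 + x*y*z^3 + x^4 + 6*x^2*y^2 + x^2*z^2 + y^4 + y^2*z^2 - 4*x*y*z - 4*x^2 - 4*y^2 + 2

x^3*y^3*z - x^4*y^2 - x^2*y^4 - 2*x^2*y^2*z^2 + x*y*z^3 + x^4 + 6*x^2*y^2 + x^2*z^2 + y^4 + y^2*z^2 - 4*x*y*z - 4*x^2 - 4*y^2 + 2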